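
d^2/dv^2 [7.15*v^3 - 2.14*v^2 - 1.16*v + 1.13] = 42.9*v - 4.28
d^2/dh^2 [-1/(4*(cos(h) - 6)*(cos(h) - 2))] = (2*sin(h)^4 - 9*sin(h)^2 + 63*cos(h) - 3*cos(3*h) - 45)/(2*(cos(h) - 6)^3*(cos(h) - 2)^3)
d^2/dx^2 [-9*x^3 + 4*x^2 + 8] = 8 - 54*x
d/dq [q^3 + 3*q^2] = 3*q*(q + 2)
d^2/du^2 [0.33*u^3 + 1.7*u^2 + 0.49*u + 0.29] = 1.98*u + 3.4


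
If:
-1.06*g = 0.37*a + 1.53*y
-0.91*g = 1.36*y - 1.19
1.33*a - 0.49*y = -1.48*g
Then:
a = -3.92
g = 3.12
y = -1.22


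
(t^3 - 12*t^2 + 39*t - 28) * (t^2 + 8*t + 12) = t^5 - 4*t^4 - 45*t^3 + 140*t^2 + 244*t - 336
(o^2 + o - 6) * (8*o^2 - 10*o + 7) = 8*o^4 - 2*o^3 - 51*o^2 + 67*o - 42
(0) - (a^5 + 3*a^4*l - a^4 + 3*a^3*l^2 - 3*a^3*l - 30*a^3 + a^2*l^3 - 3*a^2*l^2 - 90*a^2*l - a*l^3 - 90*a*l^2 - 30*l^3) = -a^5 - 3*a^4*l + a^4 - 3*a^3*l^2 + 3*a^3*l + 30*a^3 - a^2*l^3 + 3*a^2*l^2 + 90*a^2*l + a*l^3 + 90*a*l^2 + 30*l^3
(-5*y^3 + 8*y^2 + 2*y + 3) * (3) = -15*y^3 + 24*y^2 + 6*y + 9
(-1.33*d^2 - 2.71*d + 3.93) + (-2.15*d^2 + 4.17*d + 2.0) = -3.48*d^2 + 1.46*d + 5.93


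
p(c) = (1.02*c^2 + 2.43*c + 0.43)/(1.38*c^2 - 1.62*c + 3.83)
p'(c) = (1.62 - 2.76*c)*(1.02*c^2 + 2.43*c + 0.43)/(1.38*c^2 - 1.62*c + 3.83)^2 + (2.04*c + 2.43)/(1.38*c^2 - 1.62*c + 3.83)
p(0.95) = 1.03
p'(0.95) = 0.94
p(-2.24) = 0.01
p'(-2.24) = -0.14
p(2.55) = 1.53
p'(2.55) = -0.08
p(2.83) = 1.50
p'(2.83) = -0.11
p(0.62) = 0.69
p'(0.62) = 1.08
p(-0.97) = -0.14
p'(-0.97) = -0.03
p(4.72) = 1.29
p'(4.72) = -0.10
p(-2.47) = 0.04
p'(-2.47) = -0.14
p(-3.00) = 0.11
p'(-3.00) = -0.12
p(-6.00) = 0.36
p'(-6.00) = -0.05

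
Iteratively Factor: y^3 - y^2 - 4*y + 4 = (y - 1)*(y^2 - 4) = (y - 1)*(y + 2)*(y - 2)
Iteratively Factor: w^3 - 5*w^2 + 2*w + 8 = (w + 1)*(w^2 - 6*w + 8) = (w - 4)*(w + 1)*(w - 2)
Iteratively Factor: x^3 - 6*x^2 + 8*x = (x)*(x^2 - 6*x + 8) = x*(x - 4)*(x - 2)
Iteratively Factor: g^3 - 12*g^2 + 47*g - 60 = (g - 3)*(g^2 - 9*g + 20) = (g - 5)*(g - 3)*(g - 4)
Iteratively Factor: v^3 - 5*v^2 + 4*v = (v - 1)*(v^2 - 4*v) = (v - 4)*(v - 1)*(v)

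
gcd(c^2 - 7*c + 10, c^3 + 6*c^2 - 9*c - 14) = c - 2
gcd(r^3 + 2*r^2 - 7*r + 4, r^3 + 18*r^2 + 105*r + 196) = r + 4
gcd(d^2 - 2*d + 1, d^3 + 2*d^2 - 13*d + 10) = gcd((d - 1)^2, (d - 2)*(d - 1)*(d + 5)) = d - 1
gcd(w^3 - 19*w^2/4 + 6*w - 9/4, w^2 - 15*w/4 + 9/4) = w^2 - 15*w/4 + 9/4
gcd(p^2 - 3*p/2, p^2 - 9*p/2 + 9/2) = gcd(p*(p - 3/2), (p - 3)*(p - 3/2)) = p - 3/2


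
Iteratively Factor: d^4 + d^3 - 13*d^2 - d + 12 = (d + 1)*(d^3 - 13*d + 12) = (d - 3)*(d + 1)*(d^2 + 3*d - 4) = (d - 3)*(d + 1)*(d + 4)*(d - 1)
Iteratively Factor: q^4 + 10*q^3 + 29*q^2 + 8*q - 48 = (q - 1)*(q^3 + 11*q^2 + 40*q + 48) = (q - 1)*(q + 4)*(q^2 + 7*q + 12) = (q - 1)*(q + 4)^2*(q + 3)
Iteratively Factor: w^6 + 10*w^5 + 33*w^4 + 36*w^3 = (w + 4)*(w^5 + 6*w^4 + 9*w^3) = w*(w + 4)*(w^4 + 6*w^3 + 9*w^2) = w*(w + 3)*(w + 4)*(w^3 + 3*w^2) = w*(w + 3)^2*(w + 4)*(w^2) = w^2*(w + 3)^2*(w + 4)*(w)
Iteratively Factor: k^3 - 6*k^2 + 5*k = (k - 1)*(k^2 - 5*k) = (k - 5)*(k - 1)*(k)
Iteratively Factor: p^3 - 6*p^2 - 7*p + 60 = (p - 4)*(p^2 - 2*p - 15) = (p - 4)*(p + 3)*(p - 5)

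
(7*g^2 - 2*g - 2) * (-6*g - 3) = -42*g^3 - 9*g^2 + 18*g + 6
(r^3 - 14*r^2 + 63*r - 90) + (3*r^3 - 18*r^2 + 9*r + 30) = 4*r^3 - 32*r^2 + 72*r - 60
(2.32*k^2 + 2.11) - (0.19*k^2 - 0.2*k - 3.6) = 2.13*k^2 + 0.2*k + 5.71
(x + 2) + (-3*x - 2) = -2*x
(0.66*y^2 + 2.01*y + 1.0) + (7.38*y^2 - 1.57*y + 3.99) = 8.04*y^2 + 0.44*y + 4.99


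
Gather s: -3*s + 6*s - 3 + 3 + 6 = 3*s + 6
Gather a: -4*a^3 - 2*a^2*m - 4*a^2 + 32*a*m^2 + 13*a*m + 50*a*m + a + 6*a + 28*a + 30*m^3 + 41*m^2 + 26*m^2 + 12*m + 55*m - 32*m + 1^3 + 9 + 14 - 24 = -4*a^3 + a^2*(-2*m - 4) + a*(32*m^2 + 63*m + 35) + 30*m^3 + 67*m^2 + 35*m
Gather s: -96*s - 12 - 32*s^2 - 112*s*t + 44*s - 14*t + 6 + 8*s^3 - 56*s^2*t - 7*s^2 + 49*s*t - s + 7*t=8*s^3 + s^2*(-56*t - 39) + s*(-63*t - 53) - 7*t - 6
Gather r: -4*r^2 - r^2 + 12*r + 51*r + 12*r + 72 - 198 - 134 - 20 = -5*r^2 + 75*r - 280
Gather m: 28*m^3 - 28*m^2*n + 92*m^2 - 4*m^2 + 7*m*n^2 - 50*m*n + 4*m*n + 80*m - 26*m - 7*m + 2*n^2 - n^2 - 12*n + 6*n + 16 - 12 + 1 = 28*m^3 + m^2*(88 - 28*n) + m*(7*n^2 - 46*n + 47) + n^2 - 6*n + 5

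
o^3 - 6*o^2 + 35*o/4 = o*(o - 7/2)*(o - 5/2)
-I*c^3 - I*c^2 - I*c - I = (c - I)*(c + I)*(-I*c - I)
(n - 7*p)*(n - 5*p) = n^2 - 12*n*p + 35*p^2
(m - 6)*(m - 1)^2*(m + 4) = m^4 - 4*m^3 - 19*m^2 + 46*m - 24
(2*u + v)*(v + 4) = 2*u*v + 8*u + v^2 + 4*v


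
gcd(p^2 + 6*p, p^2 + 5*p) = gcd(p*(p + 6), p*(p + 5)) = p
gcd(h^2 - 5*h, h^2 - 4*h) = h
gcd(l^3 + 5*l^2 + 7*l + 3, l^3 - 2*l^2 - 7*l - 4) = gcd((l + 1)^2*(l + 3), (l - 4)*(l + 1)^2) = l^2 + 2*l + 1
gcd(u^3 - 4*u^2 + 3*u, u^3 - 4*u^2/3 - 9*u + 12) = u - 3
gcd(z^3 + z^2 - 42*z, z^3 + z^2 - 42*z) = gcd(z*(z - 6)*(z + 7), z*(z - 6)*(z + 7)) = z^3 + z^2 - 42*z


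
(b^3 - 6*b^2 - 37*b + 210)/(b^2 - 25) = (b^2 - b - 42)/(b + 5)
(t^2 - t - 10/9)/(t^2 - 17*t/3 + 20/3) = (t + 2/3)/(t - 4)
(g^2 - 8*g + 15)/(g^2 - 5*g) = (g - 3)/g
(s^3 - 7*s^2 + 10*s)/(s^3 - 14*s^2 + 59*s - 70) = s/(s - 7)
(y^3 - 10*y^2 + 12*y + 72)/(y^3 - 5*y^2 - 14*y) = (y^2 - 12*y + 36)/(y*(y - 7))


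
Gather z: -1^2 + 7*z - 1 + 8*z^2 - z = 8*z^2 + 6*z - 2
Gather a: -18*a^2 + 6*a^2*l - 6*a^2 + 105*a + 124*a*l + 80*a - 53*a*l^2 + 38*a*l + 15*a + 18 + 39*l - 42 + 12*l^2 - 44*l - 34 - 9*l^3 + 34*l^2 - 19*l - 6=a^2*(6*l - 24) + a*(-53*l^2 + 162*l + 200) - 9*l^3 + 46*l^2 - 24*l - 64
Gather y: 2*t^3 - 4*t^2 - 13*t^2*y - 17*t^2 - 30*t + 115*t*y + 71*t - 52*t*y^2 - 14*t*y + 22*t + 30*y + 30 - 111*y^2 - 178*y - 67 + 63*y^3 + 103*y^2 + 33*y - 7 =2*t^3 - 21*t^2 + 63*t + 63*y^3 + y^2*(-52*t - 8) + y*(-13*t^2 + 101*t - 115) - 44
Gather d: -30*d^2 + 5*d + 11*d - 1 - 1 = -30*d^2 + 16*d - 2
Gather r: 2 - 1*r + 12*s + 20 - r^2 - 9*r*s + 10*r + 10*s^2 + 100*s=-r^2 + r*(9 - 9*s) + 10*s^2 + 112*s + 22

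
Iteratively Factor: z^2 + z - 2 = (z - 1)*(z + 2)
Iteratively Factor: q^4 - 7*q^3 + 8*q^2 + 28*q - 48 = (q - 4)*(q^3 - 3*q^2 - 4*q + 12) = (q - 4)*(q - 2)*(q^2 - q - 6) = (q - 4)*(q - 3)*(q - 2)*(q + 2)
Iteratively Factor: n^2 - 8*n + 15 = (n - 5)*(n - 3)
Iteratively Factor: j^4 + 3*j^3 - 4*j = (j)*(j^3 + 3*j^2 - 4) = j*(j + 2)*(j^2 + j - 2) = j*(j - 1)*(j + 2)*(j + 2)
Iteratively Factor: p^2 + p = (p)*(p + 1)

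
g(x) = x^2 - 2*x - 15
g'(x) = 2*x - 2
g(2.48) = -13.81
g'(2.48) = 2.96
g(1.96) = -15.08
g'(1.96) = 1.92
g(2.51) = -13.72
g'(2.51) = 3.02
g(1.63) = -15.60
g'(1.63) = 1.26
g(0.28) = -15.48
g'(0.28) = -1.44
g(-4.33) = 12.41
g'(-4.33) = -10.66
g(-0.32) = -14.26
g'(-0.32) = -2.64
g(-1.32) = -10.62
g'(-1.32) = -4.64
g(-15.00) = 240.00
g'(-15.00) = -32.00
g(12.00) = 105.00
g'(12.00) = 22.00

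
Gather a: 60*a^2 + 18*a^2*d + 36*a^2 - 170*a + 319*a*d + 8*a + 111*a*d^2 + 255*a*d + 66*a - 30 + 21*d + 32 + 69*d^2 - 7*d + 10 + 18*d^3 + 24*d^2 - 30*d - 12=a^2*(18*d + 96) + a*(111*d^2 + 574*d - 96) + 18*d^3 + 93*d^2 - 16*d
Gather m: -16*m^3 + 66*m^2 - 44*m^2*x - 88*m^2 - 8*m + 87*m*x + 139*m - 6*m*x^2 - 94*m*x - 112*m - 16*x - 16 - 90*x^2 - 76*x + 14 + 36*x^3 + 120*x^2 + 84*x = -16*m^3 + m^2*(-44*x - 22) + m*(-6*x^2 - 7*x + 19) + 36*x^3 + 30*x^2 - 8*x - 2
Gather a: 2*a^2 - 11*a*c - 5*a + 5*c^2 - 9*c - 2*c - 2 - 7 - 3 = 2*a^2 + a*(-11*c - 5) + 5*c^2 - 11*c - 12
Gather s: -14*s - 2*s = -16*s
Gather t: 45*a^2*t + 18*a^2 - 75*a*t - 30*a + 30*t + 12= 18*a^2 - 30*a + t*(45*a^2 - 75*a + 30) + 12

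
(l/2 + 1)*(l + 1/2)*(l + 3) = l^3/2 + 11*l^2/4 + 17*l/4 + 3/2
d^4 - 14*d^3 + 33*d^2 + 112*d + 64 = (d - 8)^2*(d + 1)^2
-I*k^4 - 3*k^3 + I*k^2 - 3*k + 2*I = (k - 2*I)*(k - I)^2*(-I*k + 1)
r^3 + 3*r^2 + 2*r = r*(r + 1)*(r + 2)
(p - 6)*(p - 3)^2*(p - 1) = p^4 - 13*p^3 + 57*p^2 - 99*p + 54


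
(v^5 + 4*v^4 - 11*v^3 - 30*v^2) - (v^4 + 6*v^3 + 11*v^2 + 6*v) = v^5 + 3*v^4 - 17*v^3 - 41*v^2 - 6*v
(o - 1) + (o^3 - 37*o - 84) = o^3 - 36*o - 85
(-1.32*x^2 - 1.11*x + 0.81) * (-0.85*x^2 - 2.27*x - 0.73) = 1.122*x^4 + 3.9399*x^3 + 2.7948*x^2 - 1.0284*x - 0.5913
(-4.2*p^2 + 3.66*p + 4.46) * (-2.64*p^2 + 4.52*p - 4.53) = 11.088*p^4 - 28.6464*p^3 + 23.7948*p^2 + 3.5794*p - 20.2038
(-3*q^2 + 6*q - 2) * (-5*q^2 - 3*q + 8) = 15*q^4 - 21*q^3 - 32*q^2 + 54*q - 16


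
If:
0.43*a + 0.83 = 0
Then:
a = -1.93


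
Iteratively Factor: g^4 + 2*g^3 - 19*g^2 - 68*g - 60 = (g + 2)*(g^3 - 19*g - 30) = (g - 5)*(g + 2)*(g^2 + 5*g + 6) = (g - 5)*(g + 2)^2*(g + 3)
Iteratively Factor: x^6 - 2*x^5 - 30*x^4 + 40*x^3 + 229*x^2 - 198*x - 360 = (x - 5)*(x^5 + 3*x^4 - 15*x^3 - 35*x^2 + 54*x + 72) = (x - 5)*(x + 4)*(x^4 - x^3 - 11*x^2 + 9*x + 18) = (x - 5)*(x + 1)*(x + 4)*(x^3 - 2*x^2 - 9*x + 18) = (x - 5)*(x - 3)*(x + 1)*(x + 4)*(x^2 + x - 6) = (x - 5)*(x - 3)*(x - 2)*(x + 1)*(x + 4)*(x + 3)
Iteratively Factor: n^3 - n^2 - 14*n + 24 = (n - 3)*(n^2 + 2*n - 8) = (n - 3)*(n - 2)*(n + 4)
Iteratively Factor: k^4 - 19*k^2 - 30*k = (k)*(k^3 - 19*k - 30) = k*(k + 3)*(k^2 - 3*k - 10) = k*(k + 2)*(k + 3)*(k - 5)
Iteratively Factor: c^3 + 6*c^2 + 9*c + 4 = (c + 1)*(c^2 + 5*c + 4) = (c + 1)^2*(c + 4)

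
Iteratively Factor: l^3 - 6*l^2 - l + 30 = (l - 5)*(l^2 - l - 6) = (l - 5)*(l - 3)*(l + 2)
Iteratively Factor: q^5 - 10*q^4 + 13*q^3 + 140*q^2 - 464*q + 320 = (q - 4)*(q^4 - 6*q^3 - 11*q^2 + 96*q - 80) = (q - 4)^2*(q^3 - 2*q^2 - 19*q + 20) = (q - 4)^2*(q + 4)*(q^2 - 6*q + 5) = (q - 4)^2*(q - 1)*(q + 4)*(q - 5)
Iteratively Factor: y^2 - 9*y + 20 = (y - 4)*(y - 5)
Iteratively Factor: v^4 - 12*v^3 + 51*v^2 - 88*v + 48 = (v - 1)*(v^3 - 11*v^2 + 40*v - 48) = (v - 4)*(v - 1)*(v^2 - 7*v + 12) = (v - 4)*(v - 3)*(v - 1)*(v - 4)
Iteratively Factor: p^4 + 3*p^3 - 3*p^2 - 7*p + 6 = (p + 3)*(p^3 - 3*p + 2) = (p - 1)*(p + 3)*(p^2 + p - 2) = (p - 1)^2*(p + 3)*(p + 2)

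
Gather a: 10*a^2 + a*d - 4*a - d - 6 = 10*a^2 + a*(d - 4) - d - 6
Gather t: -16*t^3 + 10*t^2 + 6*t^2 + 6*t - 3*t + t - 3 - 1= -16*t^3 + 16*t^2 + 4*t - 4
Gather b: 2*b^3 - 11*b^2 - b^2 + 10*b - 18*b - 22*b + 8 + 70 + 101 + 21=2*b^3 - 12*b^2 - 30*b + 200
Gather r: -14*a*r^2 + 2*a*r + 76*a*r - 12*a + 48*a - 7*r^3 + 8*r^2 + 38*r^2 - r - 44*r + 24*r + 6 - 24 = 36*a - 7*r^3 + r^2*(46 - 14*a) + r*(78*a - 21) - 18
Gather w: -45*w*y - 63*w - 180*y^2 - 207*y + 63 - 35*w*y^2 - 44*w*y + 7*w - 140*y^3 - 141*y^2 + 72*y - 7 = w*(-35*y^2 - 89*y - 56) - 140*y^3 - 321*y^2 - 135*y + 56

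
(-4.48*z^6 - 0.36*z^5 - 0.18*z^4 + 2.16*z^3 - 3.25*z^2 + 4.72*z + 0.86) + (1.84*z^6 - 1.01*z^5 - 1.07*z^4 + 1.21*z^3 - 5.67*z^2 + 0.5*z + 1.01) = -2.64*z^6 - 1.37*z^5 - 1.25*z^4 + 3.37*z^3 - 8.92*z^2 + 5.22*z + 1.87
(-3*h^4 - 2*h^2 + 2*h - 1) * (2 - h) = 3*h^5 - 6*h^4 + 2*h^3 - 6*h^2 + 5*h - 2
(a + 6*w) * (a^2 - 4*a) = a^3 + 6*a^2*w - 4*a^2 - 24*a*w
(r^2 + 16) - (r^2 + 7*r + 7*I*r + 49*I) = -7*r - 7*I*r + 16 - 49*I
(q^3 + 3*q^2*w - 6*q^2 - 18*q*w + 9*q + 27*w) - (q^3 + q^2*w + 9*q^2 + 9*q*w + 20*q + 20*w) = 2*q^2*w - 15*q^2 - 27*q*w - 11*q + 7*w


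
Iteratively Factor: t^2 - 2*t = (t)*(t - 2)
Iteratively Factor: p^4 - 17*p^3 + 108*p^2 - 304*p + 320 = (p - 4)*(p^3 - 13*p^2 + 56*p - 80) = (p - 5)*(p - 4)*(p^2 - 8*p + 16) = (p - 5)*(p - 4)^2*(p - 4)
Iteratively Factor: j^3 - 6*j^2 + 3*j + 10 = (j - 2)*(j^2 - 4*j - 5) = (j - 5)*(j - 2)*(j + 1)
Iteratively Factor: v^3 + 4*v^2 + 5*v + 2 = (v + 1)*(v^2 + 3*v + 2) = (v + 1)^2*(v + 2)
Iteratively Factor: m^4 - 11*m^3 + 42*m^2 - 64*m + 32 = (m - 4)*(m^3 - 7*m^2 + 14*m - 8) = (m - 4)^2*(m^2 - 3*m + 2) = (m - 4)^2*(m - 2)*(m - 1)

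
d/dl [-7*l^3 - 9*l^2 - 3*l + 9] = -21*l^2 - 18*l - 3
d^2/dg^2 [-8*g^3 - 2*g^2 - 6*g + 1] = -48*g - 4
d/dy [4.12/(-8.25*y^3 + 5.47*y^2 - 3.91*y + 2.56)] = (101.97*y^2 - 45.0728*y + 16.1092)/(8.25*y^3 - 5.47*y^2 + 3.91*y - 2.56)^2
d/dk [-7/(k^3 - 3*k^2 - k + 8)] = 7*(3*k^2 - 6*k - 1)/(k^3 - 3*k^2 - k + 8)^2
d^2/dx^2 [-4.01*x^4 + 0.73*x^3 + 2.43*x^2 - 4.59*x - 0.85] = -48.12*x^2 + 4.38*x + 4.86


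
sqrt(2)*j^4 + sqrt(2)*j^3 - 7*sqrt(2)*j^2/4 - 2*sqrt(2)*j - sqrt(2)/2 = (j + 1/2)*(j - sqrt(2))*(j + sqrt(2))*(sqrt(2)*j + sqrt(2)/2)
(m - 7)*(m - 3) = m^2 - 10*m + 21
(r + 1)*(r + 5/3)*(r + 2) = r^3 + 14*r^2/3 + 7*r + 10/3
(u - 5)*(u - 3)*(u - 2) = u^3 - 10*u^2 + 31*u - 30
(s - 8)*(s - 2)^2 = s^3 - 12*s^2 + 36*s - 32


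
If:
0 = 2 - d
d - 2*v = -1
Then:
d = 2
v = 3/2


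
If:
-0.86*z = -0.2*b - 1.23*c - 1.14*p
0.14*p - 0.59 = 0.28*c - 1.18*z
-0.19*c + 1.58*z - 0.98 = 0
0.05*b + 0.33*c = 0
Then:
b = -11.97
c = 1.81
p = 0.78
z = 0.84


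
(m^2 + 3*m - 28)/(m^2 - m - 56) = (m - 4)/(m - 8)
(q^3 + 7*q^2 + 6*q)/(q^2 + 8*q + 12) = q*(q + 1)/(q + 2)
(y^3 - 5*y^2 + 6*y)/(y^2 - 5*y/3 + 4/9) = 9*y*(y^2 - 5*y + 6)/(9*y^2 - 15*y + 4)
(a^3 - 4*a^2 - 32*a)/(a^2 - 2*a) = (a^2 - 4*a - 32)/(a - 2)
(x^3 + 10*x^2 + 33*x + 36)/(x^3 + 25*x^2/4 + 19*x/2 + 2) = 4*(x^2 + 6*x + 9)/(4*x^2 + 9*x + 2)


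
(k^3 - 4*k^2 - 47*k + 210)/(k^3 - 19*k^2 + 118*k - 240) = (k + 7)/(k - 8)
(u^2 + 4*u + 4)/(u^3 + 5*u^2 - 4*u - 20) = (u + 2)/(u^2 + 3*u - 10)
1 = 1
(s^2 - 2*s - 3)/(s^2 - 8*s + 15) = (s + 1)/(s - 5)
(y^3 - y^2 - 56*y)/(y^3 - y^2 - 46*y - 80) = y*(y + 7)/(y^2 + 7*y + 10)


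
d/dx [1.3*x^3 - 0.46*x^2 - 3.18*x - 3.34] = 3.9*x^2 - 0.92*x - 3.18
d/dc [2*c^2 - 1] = 4*c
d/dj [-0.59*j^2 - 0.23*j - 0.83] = -1.18*j - 0.23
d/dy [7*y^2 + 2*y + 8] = 14*y + 2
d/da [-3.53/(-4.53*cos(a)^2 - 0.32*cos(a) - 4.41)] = (31.9818*cos(a) + 1.1296)*sin(a)/(4.53*cos(a)^2 + 0.32*cos(a) + 4.41)^2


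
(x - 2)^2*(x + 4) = x^3 - 12*x + 16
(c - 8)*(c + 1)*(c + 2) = c^3 - 5*c^2 - 22*c - 16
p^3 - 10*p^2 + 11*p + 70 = (p - 7)*(p - 5)*(p + 2)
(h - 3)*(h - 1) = h^2 - 4*h + 3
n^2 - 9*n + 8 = (n - 8)*(n - 1)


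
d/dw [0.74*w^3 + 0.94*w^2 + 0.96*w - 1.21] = 2.22*w^2 + 1.88*w + 0.96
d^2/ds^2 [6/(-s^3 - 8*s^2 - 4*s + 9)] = 12*((3*s + 8)*(s^3 + 8*s^2 + 4*s - 9) - (3*s^2 + 16*s + 4)^2)/(s^3 + 8*s^2 + 4*s - 9)^3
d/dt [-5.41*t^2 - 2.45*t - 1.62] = -10.82*t - 2.45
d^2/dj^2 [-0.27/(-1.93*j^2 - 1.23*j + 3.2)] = (-2.011446*j^2 - 1.281906*j + 0.27*(3.86*j + 1.23)*(7.72*j + 2.46) + 3.33504)/(1.93*j^2 + 1.23*j - 3.2)^3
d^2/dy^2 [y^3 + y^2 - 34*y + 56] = 6*y + 2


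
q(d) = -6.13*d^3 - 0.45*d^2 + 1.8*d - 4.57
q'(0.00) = 1.80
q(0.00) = -4.57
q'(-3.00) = -161.01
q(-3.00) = 151.49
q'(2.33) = -100.13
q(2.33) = -80.36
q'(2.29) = -96.70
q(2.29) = -76.42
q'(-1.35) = -30.50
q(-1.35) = 7.26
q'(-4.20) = -318.82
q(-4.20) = 434.09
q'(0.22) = 0.71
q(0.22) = -4.26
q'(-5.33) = -515.84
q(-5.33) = 901.25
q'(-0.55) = -3.27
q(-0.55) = -4.68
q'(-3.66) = -241.25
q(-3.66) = 283.35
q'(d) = -18.39*d^2 - 0.9*d + 1.8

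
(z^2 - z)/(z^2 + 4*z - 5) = z/(z + 5)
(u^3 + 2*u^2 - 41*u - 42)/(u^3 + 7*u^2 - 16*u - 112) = (u^2 - 5*u - 6)/(u^2 - 16)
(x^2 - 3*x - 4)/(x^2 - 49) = (x^2 - 3*x - 4)/(x^2 - 49)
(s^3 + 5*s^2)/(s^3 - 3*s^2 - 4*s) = s*(s + 5)/(s^2 - 3*s - 4)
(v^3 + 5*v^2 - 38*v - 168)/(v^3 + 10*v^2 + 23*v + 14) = (v^2 - 2*v - 24)/(v^2 + 3*v + 2)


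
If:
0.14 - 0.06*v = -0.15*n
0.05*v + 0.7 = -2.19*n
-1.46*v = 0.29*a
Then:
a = -7.31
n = -0.35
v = 1.45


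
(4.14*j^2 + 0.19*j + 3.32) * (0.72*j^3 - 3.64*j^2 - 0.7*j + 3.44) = 2.9808*j^5 - 14.9328*j^4 - 1.1992*j^3 + 2.0238*j^2 - 1.6704*j + 11.4208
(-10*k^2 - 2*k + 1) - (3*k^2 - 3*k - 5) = -13*k^2 + k + 6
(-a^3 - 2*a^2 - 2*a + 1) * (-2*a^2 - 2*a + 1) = 2*a^5 + 6*a^4 + 7*a^3 - 4*a + 1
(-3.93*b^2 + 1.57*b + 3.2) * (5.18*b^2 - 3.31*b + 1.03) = -20.3574*b^4 + 21.1409*b^3 + 7.3314*b^2 - 8.9749*b + 3.296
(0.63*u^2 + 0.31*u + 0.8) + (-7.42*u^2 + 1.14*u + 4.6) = -6.79*u^2 + 1.45*u + 5.4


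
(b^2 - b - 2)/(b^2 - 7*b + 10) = (b + 1)/(b - 5)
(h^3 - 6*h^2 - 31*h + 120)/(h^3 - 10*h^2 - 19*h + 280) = (h - 3)/(h - 7)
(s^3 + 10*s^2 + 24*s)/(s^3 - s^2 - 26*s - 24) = s*(s + 6)/(s^2 - 5*s - 6)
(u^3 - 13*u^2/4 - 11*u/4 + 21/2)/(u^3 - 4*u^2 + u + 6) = (u + 7/4)/(u + 1)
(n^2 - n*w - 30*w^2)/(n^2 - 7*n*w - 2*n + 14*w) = (n^2 - n*w - 30*w^2)/(n^2 - 7*n*w - 2*n + 14*w)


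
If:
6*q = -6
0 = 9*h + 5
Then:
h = -5/9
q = -1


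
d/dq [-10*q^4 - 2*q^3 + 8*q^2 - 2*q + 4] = -40*q^3 - 6*q^2 + 16*q - 2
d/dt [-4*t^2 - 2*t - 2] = -8*t - 2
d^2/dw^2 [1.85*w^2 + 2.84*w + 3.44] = 3.70000000000000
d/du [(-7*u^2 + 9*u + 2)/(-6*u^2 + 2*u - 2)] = (20*u^2 + 26*u - 11)/(2*(9*u^4 - 6*u^3 + 7*u^2 - 2*u + 1))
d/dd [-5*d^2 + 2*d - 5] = 2 - 10*d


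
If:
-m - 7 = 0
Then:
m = -7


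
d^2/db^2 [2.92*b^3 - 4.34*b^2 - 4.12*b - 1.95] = 17.52*b - 8.68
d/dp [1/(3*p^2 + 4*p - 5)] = 2*(-3*p - 2)/(3*p^2 + 4*p - 5)^2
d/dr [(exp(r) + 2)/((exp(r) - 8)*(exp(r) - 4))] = (-exp(2*r) - 4*exp(r) + 56)*exp(r)/(exp(4*r) - 24*exp(3*r) + 208*exp(2*r) - 768*exp(r) + 1024)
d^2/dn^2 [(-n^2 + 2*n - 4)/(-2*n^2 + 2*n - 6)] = (-n^3 + 3*n^2 + 6*n - 5)/(n^6 - 3*n^5 + 12*n^4 - 19*n^3 + 36*n^2 - 27*n + 27)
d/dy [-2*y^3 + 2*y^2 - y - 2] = -6*y^2 + 4*y - 1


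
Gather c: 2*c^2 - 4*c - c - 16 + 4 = 2*c^2 - 5*c - 12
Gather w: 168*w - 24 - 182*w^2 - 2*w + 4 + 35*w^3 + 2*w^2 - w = 35*w^3 - 180*w^2 + 165*w - 20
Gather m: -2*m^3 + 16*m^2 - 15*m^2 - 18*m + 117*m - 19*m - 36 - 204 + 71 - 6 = -2*m^3 + m^2 + 80*m - 175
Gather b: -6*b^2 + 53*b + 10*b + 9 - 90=-6*b^2 + 63*b - 81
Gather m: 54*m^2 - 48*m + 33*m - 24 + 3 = 54*m^2 - 15*m - 21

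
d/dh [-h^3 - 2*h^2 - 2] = h*(-3*h - 4)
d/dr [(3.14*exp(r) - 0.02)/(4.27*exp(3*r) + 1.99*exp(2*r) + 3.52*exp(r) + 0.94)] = (-26.8156*exp(3*r) - 5.9924*exp(2*r) + 0.0795999999999992*exp(r) + 3.022)*exp(r)/(18.2329*exp(6*r) + 16.9946*exp(5*r) + 34.0209*exp(4*r) + 22.0372*exp(3*r) + 16.1316*exp(2*r) + 6.6176*exp(r) + 0.8836)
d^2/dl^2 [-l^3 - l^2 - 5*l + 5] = -6*l - 2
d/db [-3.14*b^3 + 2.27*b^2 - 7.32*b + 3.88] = -9.42*b^2 + 4.54*b - 7.32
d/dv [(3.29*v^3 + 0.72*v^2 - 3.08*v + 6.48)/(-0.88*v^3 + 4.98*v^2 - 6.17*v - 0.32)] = (17.0178*v^4 - 46.0194*v^3 + 24.8448*v^2 - 65.0016*v + 40.9672)/(0.7744*v^6 - 8.7648*v^5 + 35.6596*v^4 - 60.89*v^3 + 34.8817*v^2 + 3.9488*v + 0.1024)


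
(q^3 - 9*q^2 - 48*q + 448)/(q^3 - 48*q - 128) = (q^2 - q - 56)/(q^2 + 8*q + 16)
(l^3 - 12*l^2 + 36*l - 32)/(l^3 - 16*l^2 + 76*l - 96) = (l - 2)/(l - 6)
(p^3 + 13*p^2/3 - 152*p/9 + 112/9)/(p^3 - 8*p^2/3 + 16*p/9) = (p + 7)/p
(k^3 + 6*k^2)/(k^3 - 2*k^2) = (k + 6)/(k - 2)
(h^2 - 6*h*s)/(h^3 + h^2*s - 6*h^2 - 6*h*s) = (h - 6*s)/(h^2 + h*s - 6*h - 6*s)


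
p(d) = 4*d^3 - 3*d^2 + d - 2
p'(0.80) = 3.88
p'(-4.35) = 254.17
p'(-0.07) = 1.48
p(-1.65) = -29.79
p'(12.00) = 1657.00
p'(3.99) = 168.10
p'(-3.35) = 155.77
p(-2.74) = -109.55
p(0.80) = -1.07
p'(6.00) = 397.00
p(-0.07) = -2.09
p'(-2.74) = 107.53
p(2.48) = 43.04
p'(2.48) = 59.92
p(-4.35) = -392.37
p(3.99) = 208.31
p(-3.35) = -189.40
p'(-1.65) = 43.57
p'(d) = 12*d^2 - 6*d + 1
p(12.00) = 6490.00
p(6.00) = 760.00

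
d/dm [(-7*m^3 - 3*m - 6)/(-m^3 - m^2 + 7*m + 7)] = (7*m^4 - 104*m^3 - 168*m^2 - 12*m + 21)/(m^6 + 2*m^5 - 13*m^4 - 28*m^3 + 35*m^2 + 98*m + 49)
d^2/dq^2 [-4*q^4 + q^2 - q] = 2 - 48*q^2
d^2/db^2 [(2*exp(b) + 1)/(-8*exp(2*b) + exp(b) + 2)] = (-128*exp(4*b) - 272*exp(3*b) - 168*exp(2*b) - 61*exp(b) - 6)*exp(b)/(512*exp(6*b) - 192*exp(5*b) - 360*exp(4*b) + 95*exp(3*b) + 90*exp(2*b) - 12*exp(b) - 8)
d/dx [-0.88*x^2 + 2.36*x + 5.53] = 2.36 - 1.76*x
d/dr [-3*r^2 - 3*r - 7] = -6*r - 3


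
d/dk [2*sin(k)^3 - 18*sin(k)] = 6*(sin(k)^2 - 3)*cos(k)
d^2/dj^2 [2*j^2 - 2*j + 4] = 4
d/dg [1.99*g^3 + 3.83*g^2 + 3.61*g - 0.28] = 5.97*g^2 + 7.66*g + 3.61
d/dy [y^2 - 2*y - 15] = 2*y - 2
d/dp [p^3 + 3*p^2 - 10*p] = 3*p^2 + 6*p - 10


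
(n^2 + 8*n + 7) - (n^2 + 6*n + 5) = 2*n + 2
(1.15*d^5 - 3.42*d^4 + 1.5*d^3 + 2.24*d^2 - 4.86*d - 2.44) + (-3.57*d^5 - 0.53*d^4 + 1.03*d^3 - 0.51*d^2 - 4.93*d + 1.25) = -2.42*d^5 - 3.95*d^4 + 2.53*d^3 + 1.73*d^2 - 9.79*d - 1.19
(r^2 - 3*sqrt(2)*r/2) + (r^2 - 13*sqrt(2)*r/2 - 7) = 2*r^2 - 8*sqrt(2)*r - 7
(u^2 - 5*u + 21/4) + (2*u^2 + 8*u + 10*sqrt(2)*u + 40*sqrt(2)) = 3*u^2 + 3*u + 10*sqrt(2)*u + 21/4 + 40*sqrt(2)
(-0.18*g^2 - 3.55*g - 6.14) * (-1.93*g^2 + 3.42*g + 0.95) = 0.3474*g^4 + 6.2359*g^3 - 0.4618*g^2 - 24.3713*g - 5.833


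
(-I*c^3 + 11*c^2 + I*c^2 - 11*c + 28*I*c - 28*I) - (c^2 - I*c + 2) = -I*c^3 + 10*c^2 + I*c^2 - 11*c + 29*I*c - 2 - 28*I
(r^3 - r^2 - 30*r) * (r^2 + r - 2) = r^5 - 33*r^3 - 28*r^2 + 60*r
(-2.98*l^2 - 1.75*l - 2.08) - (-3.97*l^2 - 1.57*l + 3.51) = 0.99*l^2 - 0.18*l - 5.59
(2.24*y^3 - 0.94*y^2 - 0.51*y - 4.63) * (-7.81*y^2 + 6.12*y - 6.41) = -17.4944*y^5 + 21.0502*y^4 - 16.1281*y^3 + 39.0645*y^2 - 25.0665*y + 29.6783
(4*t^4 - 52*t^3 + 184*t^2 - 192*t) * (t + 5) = 4*t^5 - 32*t^4 - 76*t^3 + 728*t^2 - 960*t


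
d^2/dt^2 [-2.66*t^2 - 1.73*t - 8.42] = -5.32000000000000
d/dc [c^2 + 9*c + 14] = 2*c + 9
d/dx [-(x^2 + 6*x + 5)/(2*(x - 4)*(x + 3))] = (7*x^2 + 34*x + 67)/(2*(x^4 - 2*x^3 - 23*x^2 + 24*x + 144))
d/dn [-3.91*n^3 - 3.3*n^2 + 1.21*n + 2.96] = -11.73*n^2 - 6.6*n + 1.21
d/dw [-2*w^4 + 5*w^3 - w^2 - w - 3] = -8*w^3 + 15*w^2 - 2*w - 1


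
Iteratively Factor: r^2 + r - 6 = (r - 2)*(r + 3)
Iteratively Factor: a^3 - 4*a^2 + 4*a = (a)*(a^2 - 4*a + 4) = a*(a - 2)*(a - 2)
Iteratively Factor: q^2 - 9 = (q - 3)*(q + 3)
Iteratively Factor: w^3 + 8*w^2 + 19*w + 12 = (w + 4)*(w^2 + 4*w + 3) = (w + 3)*(w + 4)*(w + 1)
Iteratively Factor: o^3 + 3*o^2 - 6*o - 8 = (o + 4)*(o^2 - o - 2) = (o + 1)*(o + 4)*(o - 2)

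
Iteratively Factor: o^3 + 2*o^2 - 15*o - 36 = (o + 3)*(o^2 - o - 12) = (o - 4)*(o + 3)*(o + 3)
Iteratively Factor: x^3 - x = (x + 1)*(x^2 - x) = (x - 1)*(x + 1)*(x)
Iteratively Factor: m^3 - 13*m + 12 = (m + 4)*(m^2 - 4*m + 3) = (m - 3)*(m + 4)*(m - 1)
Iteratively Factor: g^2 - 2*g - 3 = (g + 1)*(g - 3)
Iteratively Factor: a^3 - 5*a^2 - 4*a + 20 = (a + 2)*(a^2 - 7*a + 10) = (a - 5)*(a + 2)*(a - 2)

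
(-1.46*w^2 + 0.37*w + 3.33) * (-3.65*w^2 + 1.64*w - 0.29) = 5.329*w^4 - 3.7449*w^3 - 11.1243*w^2 + 5.3539*w - 0.9657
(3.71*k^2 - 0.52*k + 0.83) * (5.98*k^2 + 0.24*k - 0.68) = 22.1858*k^4 - 2.2192*k^3 + 2.3158*k^2 + 0.5528*k - 0.5644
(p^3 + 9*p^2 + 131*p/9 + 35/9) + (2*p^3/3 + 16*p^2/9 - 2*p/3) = 5*p^3/3 + 97*p^2/9 + 125*p/9 + 35/9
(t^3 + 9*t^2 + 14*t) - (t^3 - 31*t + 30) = 9*t^2 + 45*t - 30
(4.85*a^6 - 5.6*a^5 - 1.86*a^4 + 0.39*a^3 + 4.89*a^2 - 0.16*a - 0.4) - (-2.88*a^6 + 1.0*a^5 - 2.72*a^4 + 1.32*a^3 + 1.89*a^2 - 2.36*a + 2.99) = 7.73*a^6 - 6.6*a^5 + 0.86*a^4 - 0.93*a^3 + 3.0*a^2 + 2.2*a - 3.39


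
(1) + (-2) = -1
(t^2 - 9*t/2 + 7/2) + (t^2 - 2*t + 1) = 2*t^2 - 13*t/2 + 9/2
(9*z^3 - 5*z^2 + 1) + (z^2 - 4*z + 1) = 9*z^3 - 4*z^2 - 4*z + 2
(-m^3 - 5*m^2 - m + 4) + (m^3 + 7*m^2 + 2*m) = 2*m^2 + m + 4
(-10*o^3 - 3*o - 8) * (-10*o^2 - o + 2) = 100*o^5 + 10*o^4 + 10*o^3 + 83*o^2 + 2*o - 16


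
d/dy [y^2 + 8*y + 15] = 2*y + 8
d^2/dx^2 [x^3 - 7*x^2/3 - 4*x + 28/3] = 6*x - 14/3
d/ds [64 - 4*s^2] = -8*s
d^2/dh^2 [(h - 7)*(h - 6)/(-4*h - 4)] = -28/(h^3 + 3*h^2 + 3*h + 1)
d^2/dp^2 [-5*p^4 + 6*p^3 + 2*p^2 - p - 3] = -60*p^2 + 36*p + 4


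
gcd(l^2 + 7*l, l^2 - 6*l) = l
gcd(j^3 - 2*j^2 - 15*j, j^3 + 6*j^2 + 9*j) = j^2 + 3*j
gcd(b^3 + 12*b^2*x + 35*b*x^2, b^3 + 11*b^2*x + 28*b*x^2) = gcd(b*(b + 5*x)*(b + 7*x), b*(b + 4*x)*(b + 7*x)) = b^2 + 7*b*x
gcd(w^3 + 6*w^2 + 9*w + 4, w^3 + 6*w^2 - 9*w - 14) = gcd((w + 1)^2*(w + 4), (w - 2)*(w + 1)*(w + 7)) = w + 1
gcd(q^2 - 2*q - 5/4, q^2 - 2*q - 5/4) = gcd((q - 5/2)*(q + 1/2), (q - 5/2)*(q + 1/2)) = q^2 - 2*q - 5/4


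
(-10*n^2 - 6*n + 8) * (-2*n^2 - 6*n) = 20*n^4 + 72*n^3 + 20*n^2 - 48*n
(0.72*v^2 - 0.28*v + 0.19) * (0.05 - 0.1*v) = -0.072*v^3 + 0.064*v^2 - 0.033*v + 0.0095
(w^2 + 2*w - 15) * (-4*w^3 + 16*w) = -4*w^5 - 8*w^4 + 76*w^3 + 32*w^2 - 240*w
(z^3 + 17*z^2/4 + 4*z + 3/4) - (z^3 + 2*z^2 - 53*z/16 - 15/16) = 9*z^2/4 + 117*z/16 + 27/16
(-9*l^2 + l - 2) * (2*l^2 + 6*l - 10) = -18*l^4 - 52*l^3 + 92*l^2 - 22*l + 20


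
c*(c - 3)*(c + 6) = c^3 + 3*c^2 - 18*c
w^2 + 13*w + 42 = (w + 6)*(w + 7)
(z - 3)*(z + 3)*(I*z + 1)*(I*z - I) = -z^4 + z^3 + I*z^3 + 9*z^2 - I*z^2 - 9*z - 9*I*z + 9*I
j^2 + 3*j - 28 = (j - 4)*(j + 7)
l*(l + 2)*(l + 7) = l^3 + 9*l^2 + 14*l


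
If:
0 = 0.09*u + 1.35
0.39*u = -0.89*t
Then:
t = 6.57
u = -15.00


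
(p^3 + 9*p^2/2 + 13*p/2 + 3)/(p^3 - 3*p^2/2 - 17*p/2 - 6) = (p + 2)/(p - 4)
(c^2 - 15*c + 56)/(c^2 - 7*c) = (c - 8)/c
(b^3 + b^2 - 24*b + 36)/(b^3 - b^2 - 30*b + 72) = (b - 2)/(b - 4)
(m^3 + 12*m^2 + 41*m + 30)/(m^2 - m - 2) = (m^2 + 11*m + 30)/(m - 2)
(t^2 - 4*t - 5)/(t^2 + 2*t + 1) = (t - 5)/(t + 1)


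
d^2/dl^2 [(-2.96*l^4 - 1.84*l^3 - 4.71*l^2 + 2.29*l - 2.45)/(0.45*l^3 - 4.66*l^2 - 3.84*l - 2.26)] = (-1.77635683940025e-15*l^8 - 5.6843418860808e-14*l^7 - 148.410622*l^6 - 352.161234*l^5 - 554.977991999999*l^4 - 135.438188*l^3 - 245.479032*l^2 - 479.089668*l - 108.509264)/(0.091125*l^9 - 2.83095*l^8 + 26.98326*l^7 - 54.252766*l^6 - 201.821832*l^5 - 329.943576*l^4 - 292.375908*l^3 - 171.379416*l^2 - 58.839552*l - 11.543176)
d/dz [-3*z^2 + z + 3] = 1 - 6*z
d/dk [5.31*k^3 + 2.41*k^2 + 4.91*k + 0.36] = 15.93*k^2 + 4.82*k + 4.91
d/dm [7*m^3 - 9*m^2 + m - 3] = 21*m^2 - 18*m + 1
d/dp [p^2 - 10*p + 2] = 2*p - 10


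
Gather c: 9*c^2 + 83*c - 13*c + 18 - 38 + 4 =9*c^2 + 70*c - 16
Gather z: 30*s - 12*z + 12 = 30*s - 12*z + 12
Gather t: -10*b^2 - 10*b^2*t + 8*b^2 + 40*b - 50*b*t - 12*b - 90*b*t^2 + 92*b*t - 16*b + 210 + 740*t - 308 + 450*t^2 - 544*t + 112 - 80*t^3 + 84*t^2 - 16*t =-2*b^2 + 12*b - 80*t^3 + t^2*(534 - 90*b) + t*(-10*b^2 + 42*b + 180) + 14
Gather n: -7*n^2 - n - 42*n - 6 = -7*n^2 - 43*n - 6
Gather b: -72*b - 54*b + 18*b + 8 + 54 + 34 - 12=84 - 108*b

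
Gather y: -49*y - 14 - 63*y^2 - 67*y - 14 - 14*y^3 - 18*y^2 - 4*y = -14*y^3 - 81*y^2 - 120*y - 28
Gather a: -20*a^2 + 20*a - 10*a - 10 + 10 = -20*a^2 + 10*a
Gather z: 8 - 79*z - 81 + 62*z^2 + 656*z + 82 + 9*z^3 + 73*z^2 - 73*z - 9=9*z^3 + 135*z^2 + 504*z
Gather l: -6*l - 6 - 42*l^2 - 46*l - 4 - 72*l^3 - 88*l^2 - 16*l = -72*l^3 - 130*l^2 - 68*l - 10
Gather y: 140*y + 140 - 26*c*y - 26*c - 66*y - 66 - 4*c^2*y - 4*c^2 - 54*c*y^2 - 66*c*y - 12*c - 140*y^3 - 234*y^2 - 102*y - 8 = -4*c^2 - 38*c - 140*y^3 + y^2*(-54*c - 234) + y*(-4*c^2 - 92*c - 28) + 66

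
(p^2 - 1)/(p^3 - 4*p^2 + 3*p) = (p + 1)/(p*(p - 3))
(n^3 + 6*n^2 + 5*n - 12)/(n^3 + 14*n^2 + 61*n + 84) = (n - 1)/(n + 7)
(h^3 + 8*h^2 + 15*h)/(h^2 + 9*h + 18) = h*(h + 5)/(h + 6)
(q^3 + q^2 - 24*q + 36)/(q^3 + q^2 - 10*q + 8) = (q^2 + 3*q - 18)/(q^2 + 3*q - 4)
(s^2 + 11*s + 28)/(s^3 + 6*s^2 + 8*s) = (s + 7)/(s*(s + 2))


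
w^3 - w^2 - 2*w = w*(w - 2)*(w + 1)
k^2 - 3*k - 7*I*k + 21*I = (k - 3)*(k - 7*I)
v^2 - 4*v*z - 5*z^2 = (v - 5*z)*(v + z)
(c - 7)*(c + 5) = c^2 - 2*c - 35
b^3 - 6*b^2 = b^2*(b - 6)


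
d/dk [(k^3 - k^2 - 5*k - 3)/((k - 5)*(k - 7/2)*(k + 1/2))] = 8*(-14*k^4 + 73*k^3 - 36*k^2 - 131*k - 8)/(16*k^6 - 256*k^5 + 1448*k^4 - 3112*k^3 + 569*k^2 + 3710*k + 1225)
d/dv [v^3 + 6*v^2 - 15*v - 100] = 3*v^2 + 12*v - 15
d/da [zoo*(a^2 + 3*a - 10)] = zoo*(a + 1)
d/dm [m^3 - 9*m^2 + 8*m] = 3*m^2 - 18*m + 8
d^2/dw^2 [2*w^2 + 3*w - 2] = 4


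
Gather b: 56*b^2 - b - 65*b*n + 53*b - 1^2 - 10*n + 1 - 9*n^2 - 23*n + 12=56*b^2 + b*(52 - 65*n) - 9*n^2 - 33*n + 12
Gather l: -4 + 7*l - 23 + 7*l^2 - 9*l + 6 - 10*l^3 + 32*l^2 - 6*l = -10*l^3 + 39*l^2 - 8*l - 21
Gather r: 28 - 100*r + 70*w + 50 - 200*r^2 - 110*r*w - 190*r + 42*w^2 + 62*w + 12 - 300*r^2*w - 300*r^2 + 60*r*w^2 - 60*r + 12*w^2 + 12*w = r^2*(-300*w - 500) + r*(60*w^2 - 110*w - 350) + 54*w^2 + 144*w + 90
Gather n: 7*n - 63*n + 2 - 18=-56*n - 16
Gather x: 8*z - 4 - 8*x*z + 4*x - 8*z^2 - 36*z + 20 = x*(4 - 8*z) - 8*z^2 - 28*z + 16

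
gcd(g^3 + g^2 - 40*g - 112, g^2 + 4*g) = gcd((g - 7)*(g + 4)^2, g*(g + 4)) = g + 4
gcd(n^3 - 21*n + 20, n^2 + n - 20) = n^2 + n - 20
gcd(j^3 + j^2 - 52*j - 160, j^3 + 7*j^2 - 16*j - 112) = j + 4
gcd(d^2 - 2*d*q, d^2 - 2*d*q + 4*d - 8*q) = -d + 2*q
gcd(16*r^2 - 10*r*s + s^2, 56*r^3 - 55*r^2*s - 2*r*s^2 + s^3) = 8*r - s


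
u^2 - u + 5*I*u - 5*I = (u - 1)*(u + 5*I)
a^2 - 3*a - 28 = (a - 7)*(a + 4)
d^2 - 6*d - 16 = (d - 8)*(d + 2)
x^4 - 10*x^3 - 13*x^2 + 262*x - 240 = (x - 8)*(x - 6)*(x - 1)*(x + 5)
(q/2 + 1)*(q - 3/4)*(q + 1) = q^3/2 + 9*q^2/8 - q/8 - 3/4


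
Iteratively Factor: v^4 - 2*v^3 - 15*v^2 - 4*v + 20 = (v + 2)*(v^3 - 4*v^2 - 7*v + 10) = (v + 2)^2*(v^2 - 6*v + 5) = (v - 5)*(v + 2)^2*(v - 1)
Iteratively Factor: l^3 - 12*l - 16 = (l - 4)*(l^2 + 4*l + 4) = (l - 4)*(l + 2)*(l + 2)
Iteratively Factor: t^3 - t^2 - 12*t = (t - 4)*(t^2 + 3*t) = t*(t - 4)*(t + 3)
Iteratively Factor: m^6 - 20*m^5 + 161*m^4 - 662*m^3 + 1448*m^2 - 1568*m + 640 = (m - 2)*(m^5 - 18*m^4 + 125*m^3 - 412*m^2 + 624*m - 320) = (m - 4)*(m - 2)*(m^4 - 14*m^3 + 69*m^2 - 136*m + 80) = (m - 5)*(m - 4)*(m - 2)*(m^3 - 9*m^2 + 24*m - 16) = (m - 5)*(m - 4)^2*(m - 2)*(m^2 - 5*m + 4) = (m - 5)*(m - 4)^2*(m - 2)*(m - 1)*(m - 4)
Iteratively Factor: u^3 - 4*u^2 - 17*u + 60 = (u - 5)*(u^2 + u - 12) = (u - 5)*(u - 3)*(u + 4)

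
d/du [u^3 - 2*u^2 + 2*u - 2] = 3*u^2 - 4*u + 2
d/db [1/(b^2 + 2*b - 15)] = 2*(-b - 1)/(b^2 + 2*b - 15)^2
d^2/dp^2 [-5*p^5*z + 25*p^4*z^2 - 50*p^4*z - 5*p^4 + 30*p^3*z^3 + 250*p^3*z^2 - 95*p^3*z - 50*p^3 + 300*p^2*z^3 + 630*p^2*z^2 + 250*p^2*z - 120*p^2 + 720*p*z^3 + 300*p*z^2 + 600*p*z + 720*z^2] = -100*p^3*z + 300*p^2*z^2 - 600*p^2*z - 60*p^2 + 180*p*z^3 + 1500*p*z^2 - 570*p*z - 300*p + 600*z^3 + 1260*z^2 + 500*z - 240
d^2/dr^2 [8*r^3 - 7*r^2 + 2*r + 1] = 48*r - 14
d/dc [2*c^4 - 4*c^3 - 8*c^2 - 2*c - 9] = 8*c^3 - 12*c^2 - 16*c - 2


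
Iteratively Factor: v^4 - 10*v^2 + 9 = (v + 1)*(v^3 - v^2 - 9*v + 9) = (v - 1)*(v + 1)*(v^2 - 9) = (v - 3)*(v - 1)*(v + 1)*(v + 3)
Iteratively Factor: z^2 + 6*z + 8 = (z + 4)*(z + 2)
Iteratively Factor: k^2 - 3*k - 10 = (k + 2)*(k - 5)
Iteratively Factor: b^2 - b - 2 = (b - 2)*(b + 1)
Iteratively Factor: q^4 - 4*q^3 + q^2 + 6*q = (q + 1)*(q^3 - 5*q^2 + 6*q) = (q - 3)*(q + 1)*(q^2 - 2*q) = q*(q - 3)*(q + 1)*(q - 2)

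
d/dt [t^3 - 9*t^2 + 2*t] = 3*t^2 - 18*t + 2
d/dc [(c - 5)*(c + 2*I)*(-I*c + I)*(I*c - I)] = 4*c^3 + c^2*(-21 + 6*I) + c*(22 - 28*I) - 5 + 22*I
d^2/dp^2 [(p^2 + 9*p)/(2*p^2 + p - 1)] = 4*(17*p^3 + 3*p^2 + 27*p + 5)/(8*p^6 + 12*p^5 - 6*p^4 - 11*p^3 + 3*p^2 + 3*p - 1)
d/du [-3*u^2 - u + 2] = -6*u - 1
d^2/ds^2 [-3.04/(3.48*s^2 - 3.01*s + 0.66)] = (73.631232*s^2 - 63.686784*s - 3.04*(6.96*s - 3.01)*(13.92*s - 6.02) + 13.964544)/(3.48*s^2 - 3.01*s + 0.66)^3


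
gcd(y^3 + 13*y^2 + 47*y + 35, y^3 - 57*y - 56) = y^2 + 8*y + 7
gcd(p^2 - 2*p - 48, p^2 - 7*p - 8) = p - 8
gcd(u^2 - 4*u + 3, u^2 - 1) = u - 1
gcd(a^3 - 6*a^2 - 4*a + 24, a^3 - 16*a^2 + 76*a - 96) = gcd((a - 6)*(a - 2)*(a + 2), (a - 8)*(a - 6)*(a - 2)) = a^2 - 8*a + 12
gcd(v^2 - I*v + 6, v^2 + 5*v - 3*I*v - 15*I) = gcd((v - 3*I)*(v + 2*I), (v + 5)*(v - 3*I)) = v - 3*I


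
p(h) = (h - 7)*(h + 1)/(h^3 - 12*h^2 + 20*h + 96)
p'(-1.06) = -0.14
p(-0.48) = -0.05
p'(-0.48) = -0.07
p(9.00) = 0.61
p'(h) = (h - 7)*(h + 1)*(-3*h^2 + 24*h - 20)/(h^3 - 12*h^2 + 20*h + 96)^2 + (h - 7)/(h^3 - 12*h^2 + 20*h + 96) + (h + 1)/(h^3 - 12*h^2 + 20*h + 96) = (-h^4 + 12*h^3 - 31*h^2 + 24*h - 436)/(h^6 - 24*h^5 + 184*h^4 - 288*h^3 - 1904*h^2 + 3840*h + 9216)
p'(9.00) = -0.50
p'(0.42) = -0.04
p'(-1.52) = -0.50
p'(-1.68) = -1.11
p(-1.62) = 0.19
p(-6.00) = -0.10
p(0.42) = -0.09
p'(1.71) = -0.04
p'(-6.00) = -0.01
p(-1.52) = 0.13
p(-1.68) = 0.25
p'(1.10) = -0.04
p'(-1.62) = -0.79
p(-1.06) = 0.01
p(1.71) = -0.14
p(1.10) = -0.12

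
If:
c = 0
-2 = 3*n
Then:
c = 0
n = -2/3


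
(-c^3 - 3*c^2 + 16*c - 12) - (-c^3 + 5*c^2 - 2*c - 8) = -8*c^2 + 18*c - 4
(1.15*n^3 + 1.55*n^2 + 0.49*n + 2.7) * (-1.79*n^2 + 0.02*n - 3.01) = -2.0585*n^5 - 2.7515*n^4 - 4.3076*n^3 - 9.4887*n^2 - 1.4209*n - 8.127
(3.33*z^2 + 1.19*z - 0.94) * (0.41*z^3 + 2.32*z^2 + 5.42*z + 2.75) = 1.3653*z^5 + 8.2135*z^4 + 20.424*z^3 + 13.4265*z^2 - 1.8223*z - 2.585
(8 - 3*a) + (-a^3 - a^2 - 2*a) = -a^3 - a^2 - 5*a + 8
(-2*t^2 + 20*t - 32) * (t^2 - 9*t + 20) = -2*t^4 + 38*t^3 - 252*t^2 + 688*t - 640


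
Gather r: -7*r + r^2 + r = r^2 - 6*r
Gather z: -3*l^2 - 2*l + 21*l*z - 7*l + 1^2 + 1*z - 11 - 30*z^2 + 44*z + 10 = -3*l^2 - 9*l - 30*z^2 + z*(21*l + 45)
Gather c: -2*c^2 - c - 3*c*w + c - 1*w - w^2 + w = -2*c^2 - 3*c*w - w^2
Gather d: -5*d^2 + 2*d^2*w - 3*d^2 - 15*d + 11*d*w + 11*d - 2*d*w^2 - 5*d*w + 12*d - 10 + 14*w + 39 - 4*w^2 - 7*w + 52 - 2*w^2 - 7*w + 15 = d^2*(2*w - 8) + d*(-2*w^2 + 6*w + 8) - 6*w^2 + 96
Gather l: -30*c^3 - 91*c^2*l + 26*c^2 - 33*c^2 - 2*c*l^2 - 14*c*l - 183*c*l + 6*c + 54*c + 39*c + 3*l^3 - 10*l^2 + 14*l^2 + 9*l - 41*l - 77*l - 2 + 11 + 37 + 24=-30*c^3 - 7*c^2 + 99*c + 3*l^3 + l^2*(4 - 2*c) + l*(-91*c^2 - 197*c - 109) + 70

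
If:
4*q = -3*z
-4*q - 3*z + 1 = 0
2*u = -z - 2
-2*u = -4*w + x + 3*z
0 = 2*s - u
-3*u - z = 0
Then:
No Solution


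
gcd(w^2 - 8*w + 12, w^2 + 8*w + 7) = 1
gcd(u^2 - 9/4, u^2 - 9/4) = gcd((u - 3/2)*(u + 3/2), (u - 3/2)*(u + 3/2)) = u^2 - 9/4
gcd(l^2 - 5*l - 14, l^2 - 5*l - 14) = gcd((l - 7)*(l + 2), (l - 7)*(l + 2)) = l^2 - 5*l - 14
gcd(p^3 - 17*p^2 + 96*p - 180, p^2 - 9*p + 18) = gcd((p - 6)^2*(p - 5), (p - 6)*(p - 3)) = p - 6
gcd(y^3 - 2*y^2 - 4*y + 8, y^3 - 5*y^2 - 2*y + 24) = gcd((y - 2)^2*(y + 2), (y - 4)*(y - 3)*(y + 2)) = y + 2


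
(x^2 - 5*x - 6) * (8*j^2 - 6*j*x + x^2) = 8*j^2*x^2 - 40*j^2*x - 48*j^2 - 6*j*x^3 + 30*j*x^2 + 36*j*x + x^4 - 5*x^3 - 6*x^2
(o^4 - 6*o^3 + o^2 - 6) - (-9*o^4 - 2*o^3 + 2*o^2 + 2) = 10*o^4 - 4*o^3 - o^2 - 8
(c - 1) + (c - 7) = 2*c - 8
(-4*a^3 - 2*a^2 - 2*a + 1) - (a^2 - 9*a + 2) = -4*a^3 - 3*a^2 + 7*a - 1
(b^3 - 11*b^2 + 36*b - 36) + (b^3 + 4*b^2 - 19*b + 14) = 2*b^3 - 7*b^2 + 17*b - 22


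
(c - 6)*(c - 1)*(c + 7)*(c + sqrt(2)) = c^4 + sqrt(2)*c^3 - 43*c^2 - 43*sqrt(2)*c + 42*c + 42*sqrt(2)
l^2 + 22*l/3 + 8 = (l + 4/3)*(l + 6)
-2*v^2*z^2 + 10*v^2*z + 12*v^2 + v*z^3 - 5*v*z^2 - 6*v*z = (-2*v + z)*(z - 6)*(v*z + v)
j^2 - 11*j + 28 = (j - 7)*(j - 4)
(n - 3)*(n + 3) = n^2 - 9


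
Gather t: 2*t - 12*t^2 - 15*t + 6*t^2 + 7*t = -6*t^2 - 6*t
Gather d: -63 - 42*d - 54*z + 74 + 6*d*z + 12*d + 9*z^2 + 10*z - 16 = d*(6*z - 30) + 9*z^2 - 44*z - 5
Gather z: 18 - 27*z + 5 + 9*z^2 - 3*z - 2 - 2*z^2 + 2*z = 7*z^2 - 28*z + 21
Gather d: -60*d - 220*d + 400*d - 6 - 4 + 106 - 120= 120*d - 24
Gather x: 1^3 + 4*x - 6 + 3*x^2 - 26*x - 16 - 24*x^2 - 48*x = -21*x^2 - 70*x - 21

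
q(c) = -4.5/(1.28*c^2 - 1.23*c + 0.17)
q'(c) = -4.5*(1.23 - 2.56*c)/(1.28*c^2 - 1.23*c + 0.17)^2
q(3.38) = -0.42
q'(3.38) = 0.30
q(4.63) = -0.21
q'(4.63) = 0.10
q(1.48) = -3.90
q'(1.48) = 8.66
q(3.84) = -0.31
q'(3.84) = 0.19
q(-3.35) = -0.24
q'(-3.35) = -0.13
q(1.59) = -3.10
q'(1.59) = 6.08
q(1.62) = -2.93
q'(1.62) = 5.56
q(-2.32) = -0.45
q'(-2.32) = -0.33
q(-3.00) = -0.29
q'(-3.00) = -0.17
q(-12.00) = -0.02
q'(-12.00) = -0.00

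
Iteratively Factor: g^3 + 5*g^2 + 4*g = (g + 1)*(g^2 + 4*g) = g*(g + 1)*(g + 4)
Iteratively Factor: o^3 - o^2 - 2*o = (o)*(o^2 - o - 2) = o*(o + 1)*(o - 2)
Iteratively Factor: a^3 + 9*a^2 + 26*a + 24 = (a + 3)*(a^2 + 6*a + 8) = (a + 2)*(a + 3)*(a + 4)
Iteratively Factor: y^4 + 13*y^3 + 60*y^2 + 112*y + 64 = (y + 4)*(y^3 + 9*y^2 + 24*y + 16) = (y + 4)^2*(y^2 + 5*y + 4) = (y + 1)*(y + 4)^2*(y + 4)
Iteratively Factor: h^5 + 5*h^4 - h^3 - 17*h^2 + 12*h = (h - 1)*(h^4 + 6*h^3 + 5*h^2 - 12*h) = (h - 1)*(h + 3)*(h^3 + 3*h^2 - 4*h) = h*(h - 1)*(h + 3)*(h^2 + 3*h - 4) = h*(h - 1)^2*(h + 3)*(h + 4)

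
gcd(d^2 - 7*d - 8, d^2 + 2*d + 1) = d + 1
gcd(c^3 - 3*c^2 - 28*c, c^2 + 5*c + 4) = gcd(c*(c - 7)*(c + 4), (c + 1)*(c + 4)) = c + 4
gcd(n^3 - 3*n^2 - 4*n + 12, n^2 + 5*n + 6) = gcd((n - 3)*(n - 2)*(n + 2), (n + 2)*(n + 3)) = n + 2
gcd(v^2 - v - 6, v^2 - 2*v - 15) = 1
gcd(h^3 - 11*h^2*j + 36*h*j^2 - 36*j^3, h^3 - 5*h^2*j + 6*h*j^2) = h^2 - 5*h*j + 6*j^2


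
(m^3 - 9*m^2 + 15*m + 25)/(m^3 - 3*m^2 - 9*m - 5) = (m - 5)/(m + 1)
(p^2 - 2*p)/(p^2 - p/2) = 2*(p - 2)/(2*p - 1)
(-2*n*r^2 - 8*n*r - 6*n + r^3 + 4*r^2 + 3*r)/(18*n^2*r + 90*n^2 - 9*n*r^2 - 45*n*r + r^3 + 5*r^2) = (-2*n*r^2 - 8*n*r - 6*n + r^3 + 4*r^2 + 3*r)/(18*n^2*r + 90*n^2 - 9*n*r^2 - 45*n*r + r^3 + 5*r^2)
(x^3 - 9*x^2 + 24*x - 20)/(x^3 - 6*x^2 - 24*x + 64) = (x^2 - 7*x + 10)/(x^2 - 4*x - 32)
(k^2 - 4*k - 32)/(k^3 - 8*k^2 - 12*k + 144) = (k - 8)/(k^2 - 12*k + 36)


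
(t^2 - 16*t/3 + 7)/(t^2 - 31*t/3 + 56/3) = (t - 3)/(t - 8)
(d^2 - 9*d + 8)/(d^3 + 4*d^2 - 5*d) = (d - 8)/(d*(d + 5))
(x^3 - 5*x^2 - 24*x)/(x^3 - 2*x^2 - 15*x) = (x - 8)/(x - 5)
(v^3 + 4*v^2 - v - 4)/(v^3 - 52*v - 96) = (-v^3 - 4*v^2 + v + 4)/(-v^3 + 52*v + 96)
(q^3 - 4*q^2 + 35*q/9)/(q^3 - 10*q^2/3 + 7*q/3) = (q - 5/3)/(q - 1)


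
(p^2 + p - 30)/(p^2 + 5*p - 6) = (p - 5)/(p - 1)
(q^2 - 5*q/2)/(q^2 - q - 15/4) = 2*q/(2*q + 3)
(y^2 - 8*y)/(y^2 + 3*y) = (y - 8)/(y + 3)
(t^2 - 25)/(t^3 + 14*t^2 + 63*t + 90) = (t - 5)/(t^2 + 9*t + 18)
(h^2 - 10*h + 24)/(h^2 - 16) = (h - 6)/(h + 4)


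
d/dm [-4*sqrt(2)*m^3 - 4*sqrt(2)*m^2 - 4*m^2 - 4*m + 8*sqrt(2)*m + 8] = -12*sqrt(2)*m^2 - 8*sqrt(2)*m - 8*m - 4 + 8*sqrt(2)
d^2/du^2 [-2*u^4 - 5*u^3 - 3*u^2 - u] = -24*u^2 - 30*u - 6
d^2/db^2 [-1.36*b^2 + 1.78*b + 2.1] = -2.72000000000000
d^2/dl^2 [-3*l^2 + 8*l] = -6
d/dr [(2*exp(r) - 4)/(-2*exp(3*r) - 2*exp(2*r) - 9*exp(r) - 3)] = 2*((exp(r) - 2)*(6*exp(2*r) + 4*exp(r) + 9) - 2*exp(3*r) - 2*exp(2*r) - 9*exp(r) - 3)*exp(r)/(2*exp(3*r) + 2*exp(2*r) + 9*exp(r) + 3)^2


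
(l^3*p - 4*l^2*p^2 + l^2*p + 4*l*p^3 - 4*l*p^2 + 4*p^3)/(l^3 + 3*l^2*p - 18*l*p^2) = p*(l^3 - 4*l^2*p + l^2 + 4*l*p^2 - 4*l*p + 4*p^2)/(l*(l^2 + 3*l*p - 18*p^2))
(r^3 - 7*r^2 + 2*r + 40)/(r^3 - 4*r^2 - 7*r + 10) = (r - 4)/(r - 1)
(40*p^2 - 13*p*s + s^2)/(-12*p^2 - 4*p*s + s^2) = (-40*p^2 + 13*p*s - s^2)/(12*p^2 + 4*p*s - s^2)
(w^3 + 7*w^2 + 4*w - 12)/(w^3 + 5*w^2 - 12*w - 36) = (w - 1)/(w - 3)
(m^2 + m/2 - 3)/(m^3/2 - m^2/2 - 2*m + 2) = (2*m - 3)/(m^2 - 3*m + 2)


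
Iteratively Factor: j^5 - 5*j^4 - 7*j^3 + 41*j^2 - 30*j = (j - 5)*(j^4 - 7*j^2 + 6*j) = j*(j - 5)*(j^3 - 7*j + 6) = j*(j - 5)*(j + 3)*(j^2 - 3*j + 2) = j*(j - 5)*(j - 2)*(j + 3)*(j - 1)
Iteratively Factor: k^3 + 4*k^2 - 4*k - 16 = (k + 2)*(k^2 + 2*k - 8) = (k + 2)*(k + 4)*(k - 2)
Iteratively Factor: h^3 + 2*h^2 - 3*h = (h)*(h^2 + 2*h - 3) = h*(h + 3)*(h - 1)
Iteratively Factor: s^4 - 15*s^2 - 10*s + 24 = (s - 1)*(s^3 + s^2 - 14*s - 24) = (s - 1)*(s + 3)*(s^2 - 2*s - 8) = (s - 1)*(s + 2)*(s + 3)*(s - 4)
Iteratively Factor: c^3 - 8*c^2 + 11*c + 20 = (c - 4)*(c^2 - 4*c - 5) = (c - 4)*(c + 1)*(c - 5)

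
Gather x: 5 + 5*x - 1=5*x + 4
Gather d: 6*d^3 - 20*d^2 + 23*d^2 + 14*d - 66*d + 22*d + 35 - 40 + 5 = 6*d^3 + 3*d^2 - 30*d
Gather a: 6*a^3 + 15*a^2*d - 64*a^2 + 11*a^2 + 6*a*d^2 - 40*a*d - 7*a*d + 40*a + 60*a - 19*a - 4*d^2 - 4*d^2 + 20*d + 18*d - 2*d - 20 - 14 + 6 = 6*a^3 + a^2*(15*d - 53) + a*(6*d^2 - 47*d + 81) - 8*d^2 + 36*d - 28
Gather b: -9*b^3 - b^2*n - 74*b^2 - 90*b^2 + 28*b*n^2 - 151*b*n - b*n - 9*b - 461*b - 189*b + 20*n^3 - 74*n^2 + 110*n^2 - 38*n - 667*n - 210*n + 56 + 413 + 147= -9*b^3 + b^2*(-n - 164) + b*(28*n^2 - 152*n - 659) + 20*n^3 + 36*n^2 - 915*n + 616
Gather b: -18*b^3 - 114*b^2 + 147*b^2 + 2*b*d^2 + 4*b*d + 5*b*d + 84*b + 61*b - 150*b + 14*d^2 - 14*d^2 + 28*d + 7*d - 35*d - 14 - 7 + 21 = -18*b^3 + 33*b^2 + b*(2*d^2 + 9*d - 5)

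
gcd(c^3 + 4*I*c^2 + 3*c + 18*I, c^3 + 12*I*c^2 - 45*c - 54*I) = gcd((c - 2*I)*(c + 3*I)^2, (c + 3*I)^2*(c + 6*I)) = c^2 + 6*I*c - 9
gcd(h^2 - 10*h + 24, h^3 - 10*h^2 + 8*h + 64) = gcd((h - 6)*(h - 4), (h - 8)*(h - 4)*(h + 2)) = h - 4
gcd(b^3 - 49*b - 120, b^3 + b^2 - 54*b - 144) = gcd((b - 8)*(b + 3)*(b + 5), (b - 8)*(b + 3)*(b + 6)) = b^2 - 5*b - 24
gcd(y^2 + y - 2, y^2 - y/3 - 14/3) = y + 2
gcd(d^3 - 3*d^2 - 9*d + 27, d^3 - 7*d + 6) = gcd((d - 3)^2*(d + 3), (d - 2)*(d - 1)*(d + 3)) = d + 3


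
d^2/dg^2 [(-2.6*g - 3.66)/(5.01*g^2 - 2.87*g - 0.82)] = ((2.6*g + 3.66)*(10.02*g - 2.87)*(20.04*g - 5.74) + (78.156*g + 21.7492)*(-5.01*g^2 + 2.87*g + 0.82))/(-5.01*g^2 + 2.87*g + 0.82)^3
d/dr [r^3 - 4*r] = 3*r^2 - 4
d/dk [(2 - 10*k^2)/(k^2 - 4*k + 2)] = 4*(10*k^2 - 11*k + 2)/(k^4 - 8*k^3 + 20*k^2 - 16*k + 4)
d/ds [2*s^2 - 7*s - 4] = 4*s - 7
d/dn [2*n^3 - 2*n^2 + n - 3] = 6*n^2 - 4*n + 1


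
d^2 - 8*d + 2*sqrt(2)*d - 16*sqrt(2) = (d - 8)*(d + 2*sqrt(2))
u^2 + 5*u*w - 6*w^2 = (u - w)*(u + 6*w)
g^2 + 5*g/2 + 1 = (g + 1/2)*(g + 2)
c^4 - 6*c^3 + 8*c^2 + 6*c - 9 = (c - 3)^2*(c - 1)*(c + 1)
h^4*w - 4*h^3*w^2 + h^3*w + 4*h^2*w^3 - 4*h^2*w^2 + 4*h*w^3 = h*(h - 2*w)^2*(h*w + w)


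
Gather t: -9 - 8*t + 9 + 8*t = 0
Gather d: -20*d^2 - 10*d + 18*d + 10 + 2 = -20*d^2 + 8*d + 12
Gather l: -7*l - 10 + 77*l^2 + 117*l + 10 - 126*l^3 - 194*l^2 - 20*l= -126*l^3 - 117*l^2 + 90*l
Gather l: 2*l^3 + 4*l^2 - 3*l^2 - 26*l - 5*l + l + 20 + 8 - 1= 2*l^3 + l^2 - 30*l + 27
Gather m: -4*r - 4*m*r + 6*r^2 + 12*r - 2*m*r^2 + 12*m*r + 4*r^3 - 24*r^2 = m*(-2*r^2 + 8*r) + 4*r^3 - 18*r^2 + 8*r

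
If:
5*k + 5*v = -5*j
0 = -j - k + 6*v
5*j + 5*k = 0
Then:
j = -k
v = 0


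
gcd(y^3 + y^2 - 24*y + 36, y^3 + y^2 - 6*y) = y - 2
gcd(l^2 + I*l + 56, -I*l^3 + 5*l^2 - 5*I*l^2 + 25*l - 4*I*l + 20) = 1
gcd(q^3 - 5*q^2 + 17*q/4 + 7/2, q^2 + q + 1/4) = q + 1/2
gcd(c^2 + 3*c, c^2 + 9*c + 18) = c + 3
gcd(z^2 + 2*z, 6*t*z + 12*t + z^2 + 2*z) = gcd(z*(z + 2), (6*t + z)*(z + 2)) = z + 2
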